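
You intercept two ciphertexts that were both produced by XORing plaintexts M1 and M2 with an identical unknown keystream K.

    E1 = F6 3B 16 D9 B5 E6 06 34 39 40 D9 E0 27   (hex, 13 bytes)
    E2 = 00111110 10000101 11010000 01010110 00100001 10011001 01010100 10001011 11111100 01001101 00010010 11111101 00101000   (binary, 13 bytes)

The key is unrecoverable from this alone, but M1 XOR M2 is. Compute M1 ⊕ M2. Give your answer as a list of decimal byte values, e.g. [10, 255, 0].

E1 ⊕ E2 = (M1 ⊕ K) ⊕ (M2 ⊕ K) = M1 ⊕ M2 — the shared key cancels under XOR.
f6 XOR 3e = c8
3b XOR 85 = be
16 XOR d0 = c6
d9 XOR 56 = 8f
b5 XOR 21 = 94
e6 XOR 99 = 7f
06 XOR 54 = 52
34 XOR 8b = bf
39 XOR fc = c5
40 XOR 4d = 0d
d9 XOR 12 = cb
e0 XOR fd = 1d
27 XOR 28 = 0f

[200, 190, 198, 143, 148, 127, 82, 191, 197, 13, 203, 29, 15]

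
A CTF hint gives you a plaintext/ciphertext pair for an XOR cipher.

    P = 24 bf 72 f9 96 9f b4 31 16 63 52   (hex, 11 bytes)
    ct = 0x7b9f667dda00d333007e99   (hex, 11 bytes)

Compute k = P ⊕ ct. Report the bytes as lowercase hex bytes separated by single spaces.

5f 20 14 84 4c 9f 67 02 16 1d cb

Since ct = P ⊕ k, XORing both sides with P gives k = P ⊕ ct.
24 ^ 7b = 5f
bf ^ 9f = 20
72 ^ 66 = 14
f9 ^ 7d = 84
96 ^ da = 4c
9f ^ 00 = 9f
b4 ^ d3 = 67
31 ^ 33 = 02
16 ^ 00 = 16
63 ^ 7e = 1d
52 ^ 99 = cb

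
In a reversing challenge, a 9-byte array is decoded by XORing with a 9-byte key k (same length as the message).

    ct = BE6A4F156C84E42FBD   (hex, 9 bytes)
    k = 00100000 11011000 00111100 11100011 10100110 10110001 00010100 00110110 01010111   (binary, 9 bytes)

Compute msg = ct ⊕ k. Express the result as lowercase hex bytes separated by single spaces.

9e b2 73 f6 ca 35 f0 19 ea

XOR is its own inverse, so applying the key byte-wise gives the result directly.
190 xor  32 = 158
106 xor 216 = 178
 79 xor  60 = 115
 21 xor 227 = 246
108 xor 166 = 202
132 xor 177 =  53
228 xor  20 = 240
 47 xor  54 =  25
189 xor  87 = 234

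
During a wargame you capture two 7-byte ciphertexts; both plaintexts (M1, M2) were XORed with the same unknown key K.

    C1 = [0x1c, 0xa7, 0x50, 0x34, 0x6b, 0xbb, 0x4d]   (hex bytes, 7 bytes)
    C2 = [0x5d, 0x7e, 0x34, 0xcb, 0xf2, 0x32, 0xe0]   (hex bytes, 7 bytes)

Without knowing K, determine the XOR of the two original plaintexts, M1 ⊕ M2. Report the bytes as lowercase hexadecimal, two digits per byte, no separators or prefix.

41d964ff9989ad

C1 ⊕ C2 = (M1 ⊕ K) ⊕ (M2 ⊕ K) = M1 ⊕ M2 — the shared key cancels under XOR.
00011100 XOR 01011101 = 01000001
10100111 XOR 01111110 = 11011001
01010000 XOR 00110100 = 01100100
00110100 XOR 11001011 = 11111111
01101011 XOR 11110010 = 10011001
10111011 XOR 00110010 = 10001001
01001101 XOR 11100000 = 10101101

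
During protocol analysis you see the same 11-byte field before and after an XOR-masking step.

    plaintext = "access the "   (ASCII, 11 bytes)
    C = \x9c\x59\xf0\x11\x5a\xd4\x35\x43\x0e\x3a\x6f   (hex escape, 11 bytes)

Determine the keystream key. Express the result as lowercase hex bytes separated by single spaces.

Since C = plaintext ⊕ key, XORing both sides with plaintext gives key = plaintext ⊕ C.
61 ^ 9c = fd
63 ^ 59 = 3a
63 ^ f0 = 93
65 ^ 11 = 74
73 ^ 5a = 29
73 ^ d4 = a7
20 ^ 35 = 15
74 ^ 43 = 37
68 ^ 0e = 66
65 ^ 3a = 5f
20 ^ 6f = 4f

fd 3a 93 74 29 a7 15 37 66 5f 4f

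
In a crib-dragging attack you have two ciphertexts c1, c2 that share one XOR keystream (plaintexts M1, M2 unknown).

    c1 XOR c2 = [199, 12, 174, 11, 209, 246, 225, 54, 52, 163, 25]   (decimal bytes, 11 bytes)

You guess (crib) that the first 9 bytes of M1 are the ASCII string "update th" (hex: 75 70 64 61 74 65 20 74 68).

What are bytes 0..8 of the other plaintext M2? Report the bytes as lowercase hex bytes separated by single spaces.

b2 7c ca 6a a5 93 c1 42 5c

Since c1 ⊕ c2 = M1 ⊕ M2, XORing with the guessed M1 bytes yields the corresponding M2 bytes: M2 = (c1 ⊕ c2) ⊕ M1.
byte 0: c7 xor 75 = b2
byte 1: 0c xor 70 = 7c
byte 2: ae xor 64 = ca
byte 3: 0b xor 61 = 6a
byte 4: d1 xor 74 = a5
byte 5: f6 xor 65 = 93
byte 6: e1 xor 20 = c1
byte 7: 36 xor 74 = 42
byte 8: 34 xor 68 = 5c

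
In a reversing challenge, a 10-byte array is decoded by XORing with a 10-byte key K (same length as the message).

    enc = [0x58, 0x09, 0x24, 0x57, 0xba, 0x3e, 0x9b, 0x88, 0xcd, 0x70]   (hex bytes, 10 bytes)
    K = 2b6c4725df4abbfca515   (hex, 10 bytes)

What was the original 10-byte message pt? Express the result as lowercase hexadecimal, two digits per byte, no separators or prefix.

58 ⊕ 2b = 73
09 ⊕ 6c = 65
24 ⊕ 47 = 63
57 ⊕ 25 = 72
ba ⊕ df = 65
3e ⊕ 4a = 74
9b ⊕ bb = 20
88 ⊕ fc = 74
cd ⊕ a5 = 68
70 ⊕ 15 = 65

73656372657420746865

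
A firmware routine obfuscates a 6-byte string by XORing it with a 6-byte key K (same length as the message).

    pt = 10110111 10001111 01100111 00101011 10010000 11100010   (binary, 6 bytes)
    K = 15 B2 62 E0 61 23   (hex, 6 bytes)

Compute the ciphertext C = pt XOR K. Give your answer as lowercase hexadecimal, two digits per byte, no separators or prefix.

b7 ⊕ 15 = a2
8f ⊕ b2 = 3d
67 ⊕ 62 = 05
2b ⊕ e0 = cb
90 ⊕ 61 = f1
e2 ⊕ 23 = c1

a23d05cbf1c1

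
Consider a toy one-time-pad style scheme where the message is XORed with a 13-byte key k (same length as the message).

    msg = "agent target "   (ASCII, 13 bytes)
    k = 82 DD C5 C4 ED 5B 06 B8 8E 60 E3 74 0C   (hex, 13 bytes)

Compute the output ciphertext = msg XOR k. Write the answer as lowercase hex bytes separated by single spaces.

byte 0: 61 xor 82 = e3
byte 1: 67 xor dd = ba
byte 2: 65 xor c5 = a0
byte 3: 6e xor c4 = aa
byte 4: 74 xor ed = 99
byte 5: 20 xor 5b = 7b
byte 6: 74 xor 06 = 72
byte 7: 61 xor b8 = d9
byte 8: 72 xor 8e = fc
byte 9: 67 xor 60 = 07
byte 10: 65 xor e3 = 86
byte 11: 74 xor 74 = 00
byte 12: 20 xor 0c = 2c

e3 ba a0 aa 99 7b 72 d9 fc 07 86 00 2c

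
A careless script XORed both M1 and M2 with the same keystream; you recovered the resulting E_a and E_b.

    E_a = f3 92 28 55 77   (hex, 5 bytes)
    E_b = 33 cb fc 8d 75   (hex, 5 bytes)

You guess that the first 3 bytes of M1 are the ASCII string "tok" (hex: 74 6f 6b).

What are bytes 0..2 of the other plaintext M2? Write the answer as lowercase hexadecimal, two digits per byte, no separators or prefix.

First, E_a ⊕ E_b = (M1 ⊕ K) ⊕ (M2 ⊕ K) = M1 ⊕ M2, so the key drops out. Then M2 = (M1 ⊕ M2) ⊕ M1 over the first 3 bytes.
byte 0: (f3 ⊕ 33) ⊕ 74 = c0 ⊕ 74 = b4
byte 1: (92 ⊕ cb) ⊕ 6f = 59 ⊕ 6f = 36
byte 2: (28 ⊕ fc) ⊕ 6b = d4 ⊕ 6b = bf

b436bf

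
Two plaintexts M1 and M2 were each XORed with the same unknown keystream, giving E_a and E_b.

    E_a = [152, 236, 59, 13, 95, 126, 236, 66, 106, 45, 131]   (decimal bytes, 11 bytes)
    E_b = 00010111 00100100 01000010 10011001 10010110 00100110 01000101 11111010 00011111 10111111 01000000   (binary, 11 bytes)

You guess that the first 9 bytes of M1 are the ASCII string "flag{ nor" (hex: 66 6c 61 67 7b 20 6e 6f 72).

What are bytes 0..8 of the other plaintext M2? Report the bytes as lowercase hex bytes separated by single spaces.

e9 a4 18 f3 b2 78 c7 d7 07

First, E_a ⊕ E_b = (M1 ⊕ K) ⊕ (M2 ⊕ K) = M1 ⊕ M2, so the key drops out. Then M2 = (M1 ⊕ M2) ⊕ M1 over the first 9 bytes.
byte 0: (98 xor 17) xor 66 = 8f xor 66 = e9
byte 1: (ec xor 24) xor 6c = c8 xor 6c = a4
byte 2: (3b xor 42) xor 61 = 79 xor 61 = 18
byte 3: (0d xor 99) xor 67 = 94 xor 67 = f3
byte 4: (5f xor 96) xor 7b = c9 xor 7b = b2
byte 5: (7e xor 26) xor 20 = 58 xor 20 = 78
byte 6: (ec xor 45) xor 6e = a9 xor 6e = c7
byte 7: (42 xor fa) xor 6f = b8 xor 6f = d7
byte 8: (6a xor 1f) xor 72 = 75 xor 72 = 07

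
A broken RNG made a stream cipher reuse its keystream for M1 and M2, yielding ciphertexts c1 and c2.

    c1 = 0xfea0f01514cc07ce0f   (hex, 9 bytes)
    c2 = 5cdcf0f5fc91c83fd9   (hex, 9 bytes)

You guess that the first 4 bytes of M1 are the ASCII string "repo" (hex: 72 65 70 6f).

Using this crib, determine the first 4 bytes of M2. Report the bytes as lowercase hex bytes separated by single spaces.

d0 19 70 8f

First, c1 ⊕ c2 = (M1 ⊕ K) ⊕ (M2 ⊕ K) = M1 ⊕ M2, so the key drops out. Then M2 = (M1 ⊕ M2) ⊕ M1 over the first 4 bytes.
byte 0: (fe xor 5c) xor 72 = a2 xor 72 = d0
byte 1: (a0 xor dc) xor 65 = 7c xor 65 = 19
byte 2: (f0 xor f0) xor 70 = 00 xor 70 = 70
byte 3: (15 xor f5) xor 6f = e0 xor 6f = 8f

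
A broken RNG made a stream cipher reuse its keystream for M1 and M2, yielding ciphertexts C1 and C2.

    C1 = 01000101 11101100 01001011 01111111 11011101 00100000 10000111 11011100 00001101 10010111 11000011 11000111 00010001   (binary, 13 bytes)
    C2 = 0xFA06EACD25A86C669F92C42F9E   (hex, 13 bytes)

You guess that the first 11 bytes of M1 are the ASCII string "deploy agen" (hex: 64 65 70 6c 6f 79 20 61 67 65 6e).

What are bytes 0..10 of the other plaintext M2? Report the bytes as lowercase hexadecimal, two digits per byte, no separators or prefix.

db8fd1de97f1cbdbf56069

First, C1 ⊕ C2 = (M1 ⊕ K) ⊕ (M2 ⊕ K) = M1 ⊕ M2, so the key drops out. Then M2 = (M1 ⊕ M2) ⊕ M1 over the first 11 bytes.
byte 0: (45 XOR fa) XOR 64 = bf XOR 64 = db
byte 1: (ec XOR 06) XOR 65 = ea XOR 65 = 8f
byte 2: (4b XOR ea) XOR 70 = a1 XOR 70 = d1
byte 3: (7f XOR cd) XOR 6c = b2 XOR 6c = de
byte 4: (dd XOR 25) XOR 6f = f8 XOR 6f = 97
byte 5: (20 XOR a8) XOR 79 = 88 XOR 79 = f1
byte 6: (87 XOR 6c) XOR 20 = eb XOR 20 = cb
byte 7: (dc XOR 66) XOR 61 = ba XOR 61 = db
byte 8: (0d XOR 9f) XOR 67 = 92 XOR 67 = f5
byte 9: (97 XOR 92) XOR 65 = 05 XOR 65 = 60
byte 10: (c3 XOR c4) XOR 6e = 07 XOR 6e = 69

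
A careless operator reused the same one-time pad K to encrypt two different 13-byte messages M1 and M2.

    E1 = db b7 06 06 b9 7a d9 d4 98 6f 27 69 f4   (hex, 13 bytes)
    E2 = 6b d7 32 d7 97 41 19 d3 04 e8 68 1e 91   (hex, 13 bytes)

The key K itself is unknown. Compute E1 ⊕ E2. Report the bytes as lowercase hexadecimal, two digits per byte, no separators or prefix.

E1 ⊕ E2 = (M1 ⊕ K) ⊕ (M2 ⊕ K) = M1 ⊕ M2 — the shared key cancels under XOR.
db ⊕ 6b = b0
b7 ⊕ d7 = 60
06 ⊕ 32 = 34
06 ⊕ d7 = d1
b9 ⊕ 97 = 2e
7a ⊕ 41 = 3b
d9 ⊕ 19 = c0
d4 ⊕ d3 = 07
98 ⊕ 04 = 9c
6f ⊕ e8 = 87
27 ⊕ 68 = 4f
69 ⊕ 1e = 77
f4 ⊕ 91 = 65

b06034d12e3bc0079c874f7765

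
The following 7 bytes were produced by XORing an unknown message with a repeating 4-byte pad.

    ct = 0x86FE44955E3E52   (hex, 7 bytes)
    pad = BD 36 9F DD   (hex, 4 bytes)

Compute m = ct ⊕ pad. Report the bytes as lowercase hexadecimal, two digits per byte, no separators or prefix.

The 4-byte key repeats, so the effective keystream is bd 36 9f dd bd 36 9f.
byte 0: 10000110 XOR 10111101 = 00111011
byte 1: 11111110 XOR 00110110 = 11001000
byte 2: 01000100 XOR 10011111 = 11011011
byte 3: 10010101 XOR 11011101 = 01001000
byte 4: 01011110 XOR 10111101 = 11100011
byte 5: 00111110 XOR 00110110 = 00001000
byte 6: 01010010 XOR 10011111 = 11001101

3bc8db48e308cd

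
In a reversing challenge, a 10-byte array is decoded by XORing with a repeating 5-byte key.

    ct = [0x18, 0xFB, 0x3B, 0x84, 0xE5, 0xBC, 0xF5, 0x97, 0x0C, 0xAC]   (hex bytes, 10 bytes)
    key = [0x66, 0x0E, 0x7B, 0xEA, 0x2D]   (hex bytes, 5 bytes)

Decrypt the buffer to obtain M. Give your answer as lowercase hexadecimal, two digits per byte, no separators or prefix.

7ef5406ec8dafbece681

The 5-byte key repeats, so the effective keystream is 66 0e 7b ea 2d 66 0e 7b ea 2d.
byte 0: 18 xor 66 = 7e
byte 1: fb xor 0e = f5
byte 2: 3b xor 7b = 40
byte 3: 84 xor ea = 6e
byte 4: e5 xor 2d = c8
byte 5: bc xor 66 = da
byte 6: f5 xor 0e = fb
byte 7: 97 xor 7b = ec
byte 8: 0c xor ea = e6
byte 9: ac xor 2d = 81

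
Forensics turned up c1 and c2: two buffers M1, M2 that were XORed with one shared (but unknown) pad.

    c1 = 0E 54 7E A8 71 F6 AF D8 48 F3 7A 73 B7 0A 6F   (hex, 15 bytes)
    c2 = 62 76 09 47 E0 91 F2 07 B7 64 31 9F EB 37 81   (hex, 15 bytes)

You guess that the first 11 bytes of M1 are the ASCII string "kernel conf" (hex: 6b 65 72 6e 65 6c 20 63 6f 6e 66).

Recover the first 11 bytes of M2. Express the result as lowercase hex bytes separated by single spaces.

First, c1 ⊕ c2 = (M1 ⊕ K) ⊕ (M2 ⊕ K) = M1 ⊕ M2, so the key drops out. Then M2 = (M1 ⊕ M2) ⊕ M1 over the first 11 bytes.
byte 0: (0e xor 62) xor 6b = 6c xor 6b = 07
byte 1: (54 xor 76) xor 65 = 22 xor 65 = 47
byte 2: (7e xor 09) xor 72 = 77 xor 72 = 05
byte 3: (a8 xor 47) xor 6e = ef xor 6e = 81
byte 4: (71 xor e0) xor 65 = 91 xor 65 = f4
byte 5: (f6 xor 91) xor 6c = 67 xor 6c = 0b
byte 6: (af xor f2) xor 20 = 5d xor 20 = 7d
byte 7: (d8 xor 07) xor 63 = df xor 63 = bc
byte 8: (48 xor b7) xor 6f = ff xor 6f = 90
byte 9: (f3 xor 64) xor 6e = 97 xor 6e = f9
byte 10: (7a xor 31) xor 66 = 4b xor 66 = 2d

07 47 05 81 f4 0b 7d bc 90 f9 2d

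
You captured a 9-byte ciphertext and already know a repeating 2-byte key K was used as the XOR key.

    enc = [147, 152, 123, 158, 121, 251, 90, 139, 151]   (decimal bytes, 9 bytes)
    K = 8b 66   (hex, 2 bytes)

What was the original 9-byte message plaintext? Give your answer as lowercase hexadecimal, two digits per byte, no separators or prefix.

The 2-byte key repeats, so the effective keystream is 8b 66 8b 66 8b 66 8b 66 8b.
byte 0: 93 xor 8b = 18
byte 1: 98 xor 66 = fe
byte 2: 7b xor 8b = f0
byte 3: 9e xor 66 = f8
byte 4: 79 xor 8b = f2
byte 5: fb xor 66 = 9d
byte 6: 5a xor 8b = d1
byte 7: 8b xor 66 = ed
byte 8: 97 xor 8b = 1c

18fef0f8f29dd1ed1c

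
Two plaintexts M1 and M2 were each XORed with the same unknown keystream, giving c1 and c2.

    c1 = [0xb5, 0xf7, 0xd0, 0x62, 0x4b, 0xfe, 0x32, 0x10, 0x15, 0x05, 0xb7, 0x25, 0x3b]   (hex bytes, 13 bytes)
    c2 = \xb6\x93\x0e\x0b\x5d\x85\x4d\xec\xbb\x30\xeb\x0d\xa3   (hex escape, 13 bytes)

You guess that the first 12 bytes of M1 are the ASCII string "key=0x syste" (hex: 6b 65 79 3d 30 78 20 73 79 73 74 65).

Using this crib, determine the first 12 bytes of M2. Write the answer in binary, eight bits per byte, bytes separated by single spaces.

First, c1 ⊕ c2 = (M1 ⊕ K) ⊕ (M2 ⊕ K) = M1 ⊕ M2, so the key drops out. Then M2 = (M1 ⊕ M2) ⊕ M1 over the first 12 bytes.
byte 0: (b5 ⊕ b6) ⊕ 6b = 03 ⊕ 6b = 68
byte 1: (f7 ⊕ 93) ⊕ 65 = 64 ⊕ 65 = 01
byte 2: (d0 ⊕ 0e) ⊕ 79 = de ⊕ 79 = a7
byte 3: (62 ⊕ 0b) ⊕ 3d = 69 ⊕ 3d = 54
byte 4: (4b ⊕ 5d) ⊕ 30 = 16 ⊕ 30 = 26
byte 5: (fe ⊕ 85) ⊕ 78 = 7b ⊕ 78 = 03
byte 6: (32 ⊕ 4d) ⊕ 20 = 7f ⊕ 20 = 5f
byte 7: (10 ⊕ ec) ⊕ 73 = fc ⊕ 73 = 8f
byte 8: (15 ⊕ bb) ⊕ 79 = ae ⊕ 79 = d7
byte 9: (05 ⊕ 30) ⊕ 73 = 35 ⊕ 73 = 46
byte 10: (b7 ⊕ eb) ⊕ 74 = 5c ⊕ 74 = 28
byte 11: (25 ⊕ 0d) ⊕ 65 = 28 ⊕ 65 = 4d

01101000 00000001 10100111 01010100 00100110 00000011 01011111 10001111 11010111 01000110 00101000 01001101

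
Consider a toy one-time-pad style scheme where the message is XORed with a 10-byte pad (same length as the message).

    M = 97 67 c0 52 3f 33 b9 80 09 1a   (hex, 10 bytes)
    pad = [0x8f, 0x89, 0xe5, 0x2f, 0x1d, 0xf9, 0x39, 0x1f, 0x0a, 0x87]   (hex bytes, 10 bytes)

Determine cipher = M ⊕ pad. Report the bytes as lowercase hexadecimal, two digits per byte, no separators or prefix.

97 ^ 8f = 18
67 ^ 89 = ee
c0 ^ e5 = 25
52 ^ 2f = 7d
3f ^ 1d = 22
33 ^ f9 = ca
b9 ^ 39 = 80
80 ^ 1f = 9f
09 ^ 0a = 03
1a ^ 87 = 9d

18ee257d22ca809f039d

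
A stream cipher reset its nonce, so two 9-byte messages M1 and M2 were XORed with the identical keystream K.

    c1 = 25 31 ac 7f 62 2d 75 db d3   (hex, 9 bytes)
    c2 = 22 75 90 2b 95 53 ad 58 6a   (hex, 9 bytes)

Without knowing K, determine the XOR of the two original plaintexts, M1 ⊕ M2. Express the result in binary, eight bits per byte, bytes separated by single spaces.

00000111 01000100 00111100 01010100 11110111 01111110 11011000 10000011 10111001

c1 ⊕ c2 = (M1 ⊕ K) ⊕ (M2 ⊕ K) = M1 ⊕ M2 — the shared key cancels under XOR.
25 xor 22 = 07
31 xor 75 = 44
ac xor 90 = 3c
7f xor 2b = 54
62 xor 95 = f7
2d xor 53 = 7e
75 xor ad = d8
db xor 58 = 83
d3 xor 6a = b9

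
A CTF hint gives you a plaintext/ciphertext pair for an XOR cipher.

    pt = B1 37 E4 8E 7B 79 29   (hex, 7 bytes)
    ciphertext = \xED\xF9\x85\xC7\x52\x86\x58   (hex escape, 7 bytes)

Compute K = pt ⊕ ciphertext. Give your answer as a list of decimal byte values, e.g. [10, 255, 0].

Since ciphertext = pt ⊕ K, XORing both sides with pt gives K = pt ⊕ ciphertext.
byte 0: 177 XOR 237 =  92
byte 1:  55 XOR 249 = 206
byte 2: 228 XOR 133 =  97
byte 3: 142 XOR 199 =  73
byte 4: 123 XOR  82 =  41
byte 5: 121 XOR 134 = 255
byte 6:  41 XOR  88 = 113

[92, 206, 97, 73, 41, 255, 113]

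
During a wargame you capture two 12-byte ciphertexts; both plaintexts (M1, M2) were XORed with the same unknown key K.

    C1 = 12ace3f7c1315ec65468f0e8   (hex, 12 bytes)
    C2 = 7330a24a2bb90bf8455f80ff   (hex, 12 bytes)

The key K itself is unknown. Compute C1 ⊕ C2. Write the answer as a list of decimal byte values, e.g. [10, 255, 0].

C1 ⊕ C2 = (M1 ⊕ K) ⊕ (M2 ⊕ K) = M1 ⊕ M2 — the shared key cancels under XOR.
12 ^ 73 = 61
ac ^ 30 = 9c
e3 ^ a2 = 41
f7 ^ 4a = bd
c1 ^ 2b = ea
31 ^ b9 = 88
5e ^ 0b = 55
c6 ^ f8 = 3e
54 ^ 45 = 11
68 ^ 5f = 37
f0 ^ 80 = 70
e8 ^ ff = 17

[97, 156, 65, 189, 234, 136, 85, 62, 17, 55, 112, 23]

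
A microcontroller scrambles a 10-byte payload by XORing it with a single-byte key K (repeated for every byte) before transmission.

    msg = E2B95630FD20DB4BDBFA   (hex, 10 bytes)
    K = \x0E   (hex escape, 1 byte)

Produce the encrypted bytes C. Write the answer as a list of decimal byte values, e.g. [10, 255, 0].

The 1-byte key repeats, so the effective keystream is 0e 0e 0e 0e 0e 0e 0e 0e 0e 0e.
byte 0: 11100010 xor 00001110 = 11101100
byte 1: 10111001 xor 00001110 = 10110111
byte 2: 01010110 xor 00001110 = 01011000
byte 3: 00110000 xor 00001110 = 00111110
byte 4: 11111101 xor 00001110 = 11110011
byte 5: 00100000 xor 00001110 = 00101110
byte 6: 11011011 xor 00001110 = 11010101
byte 7: 01001011 xor 00001110 = 01000101
byte 8: 11011011 xor 00001110 = 11010101
byte 9: 11111010 xor 00001110 = 11110100

[236, 183, 88, 62, 243, 46, 213, 69, 213, 244]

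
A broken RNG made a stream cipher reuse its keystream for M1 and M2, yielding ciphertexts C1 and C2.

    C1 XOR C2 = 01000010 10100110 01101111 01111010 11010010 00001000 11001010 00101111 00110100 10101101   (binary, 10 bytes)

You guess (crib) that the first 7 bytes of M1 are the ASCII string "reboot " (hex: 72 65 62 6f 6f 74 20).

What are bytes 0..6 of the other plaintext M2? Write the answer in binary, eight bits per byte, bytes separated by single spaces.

00110000 11000011 00001101 00010101 10111101 01111100 11101010

Since C1 ⊕ C2 = M1 ⊕ M2, XORing with the guessed M1 bytes yields the corresponding M2 bytes: M2 = (C1 ⊕ C2) ⊕ M1.
byte 0: 42 ⊕ 72 = 30
byte 1: a6 ⊕ 65 = c3
byte 2: 6f ⊕ 62 = 0d
byte 3: 7a ⊕ 6f = 15
byte 4: d2 ⊕ 6f = bd
byte 5: 08 ⊕ 74 = 7c
byte 6: ca ⊕ 20 = ea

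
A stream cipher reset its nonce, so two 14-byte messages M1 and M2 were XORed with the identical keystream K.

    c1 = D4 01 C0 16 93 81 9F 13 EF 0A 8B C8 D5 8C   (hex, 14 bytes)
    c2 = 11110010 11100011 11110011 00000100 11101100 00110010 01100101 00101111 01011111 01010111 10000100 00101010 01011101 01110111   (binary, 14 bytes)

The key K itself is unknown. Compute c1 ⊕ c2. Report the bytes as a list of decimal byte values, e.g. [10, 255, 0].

c1 ⊕ c2 = (M1 ⊕ K) ⊕ (M2 ⊕ K) = M1 ⊕ M2 — the shared key cancels under XOR.
byte 0: d4 xor f2 = 26
byte 1: 01 xor e3 = e2
byte 2: c0 xor f3 = 33
byte 3: 16 xor 04 = 12
byte 4: 93 xor ec = 7f
byte 5: 81 xor 32 = b3
byte 6: 9f xor 65 = fa
byte 7: 13 xor 2f = 3c
byte 8: ef xor 5f = b0
byte 9: 0a xor 57 = 5d
byte 10: 8b xor 84 = 0f
byte 11: c8 xor 2a = e2
byte 12: d5 xor 5d = 88
byte 13: 8c xor 77 = fb

[38, 226, 51, 18, 127, 179, 250, 60, 176, 93, 15, 226, 136, 251]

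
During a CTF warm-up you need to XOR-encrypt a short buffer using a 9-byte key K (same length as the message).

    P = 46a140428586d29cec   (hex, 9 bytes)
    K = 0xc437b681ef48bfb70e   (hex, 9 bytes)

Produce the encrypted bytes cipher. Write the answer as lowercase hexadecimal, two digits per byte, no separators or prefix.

8296f6c36ace6d2be2

XOR is its own inverse, so applying the key byte-wise gives the result directly.
46 xor c4 = 82
a1 xor 37 = 96
40 xor b6 = f6
42 xor 81 = c3
85 xor ef = 6a
86 xor 48 = ce
d2 xor bf = 6d
9c xor b7 = 2b
ec xor 0e = e2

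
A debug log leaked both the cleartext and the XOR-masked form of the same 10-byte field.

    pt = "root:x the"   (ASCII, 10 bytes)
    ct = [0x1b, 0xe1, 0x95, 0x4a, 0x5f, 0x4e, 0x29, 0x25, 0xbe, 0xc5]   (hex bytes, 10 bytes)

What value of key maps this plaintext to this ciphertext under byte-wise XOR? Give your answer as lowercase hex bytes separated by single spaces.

69 8e fa 3e 65 36 09 51 d6 a0

Since ct = pt ⊕ key, XORing both sides with pt gives key = pt ⊕ ct.
byte 0: 72 ^ 1b = 69
byte 1: 6f ^ e1 = 8e
byte 2: 6f ^ 95 = fa
byte 3: 74 ^ 4a = 3e
byte 4: 3a ^ 5f = 65
byte 5: 78 ^ 4e = 36
byte 6: 20 ^ 29 = 09
byte 7: 74 ^ 25 = 51
byte 8: 68 ^ be = d6
byte 9: 65 ^ c5 = a0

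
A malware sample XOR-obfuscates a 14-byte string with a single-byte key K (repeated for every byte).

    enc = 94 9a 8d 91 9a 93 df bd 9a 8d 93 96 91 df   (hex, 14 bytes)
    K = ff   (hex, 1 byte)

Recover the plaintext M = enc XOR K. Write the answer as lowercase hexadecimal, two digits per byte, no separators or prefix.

6b65726e656c204265726c696e20

The 1-byte key repeats, so the effective keystream is ff ff ff ff ff ff ff ff ff ff ff ff ff ff.
byte 0: 94 ^ ff = 6b
byte 1: 9a ^ ff = 65
byte 2: 8d ^ ff = 72
byte 3: 91 ^ ff = 6e
byte 4: 9a ^ ff = 65
byte 5: 93 ^ ff = 6c
byte 6: df ^ ff = 20
byte 7: bd ^ ff = 42
byte 8: 9a ^ ff = 65
byte 9: 8d ^ ff = 72
byte 10: 93 ^ ff = 6c
byte 11: 96 ^ ff = 69
byte 12: 91 ^ ff = 6e
byte 13: df ^ ff = 20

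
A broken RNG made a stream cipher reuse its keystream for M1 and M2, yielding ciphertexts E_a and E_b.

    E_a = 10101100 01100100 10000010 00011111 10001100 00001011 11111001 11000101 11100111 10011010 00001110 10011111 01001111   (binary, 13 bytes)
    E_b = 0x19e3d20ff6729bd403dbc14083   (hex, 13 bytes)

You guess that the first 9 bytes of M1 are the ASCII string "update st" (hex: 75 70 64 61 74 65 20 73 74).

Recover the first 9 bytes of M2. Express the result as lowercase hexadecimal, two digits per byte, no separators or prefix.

First, E_a ⊕ E_b = (M1 ⊕ K) ⊕ (M2 ⊕ K) = M1 ⊕ M2, so the key drops out. Then M2 = (M1 ⊕ M2) ⊕ M1 over the first 9 bytes.
byte 0: (ac ^ 19) ^ 75 = b5 ^ 75 = c0
byte 1: (64 ^ e3) ^ 70 = 87 ^ 70 = f7
byte 2: (82 ^ d2) ^ 64 = 50 ^ 64 = 34
byte 3: (1f ^ 0f) ^ 61 = 10 ^ 61 = 71
byte 4: (8c ^ f6) ^ 74 = 7a ^ 74 = 0e
byte 5: (0b ^ 72) ^ 65 = 79 ^ 65 = 1c
byte 6: (f9 ^ 9b) ^ 20 = 62 ^ 20 = 42
byte 7: (c5 ^ d4) ^ 73 = 11 ^ 73 = 62
byte 8: (e7 ^ 03) ^ 74 = e4 ^ 74 = 90

c0f734710e1c426290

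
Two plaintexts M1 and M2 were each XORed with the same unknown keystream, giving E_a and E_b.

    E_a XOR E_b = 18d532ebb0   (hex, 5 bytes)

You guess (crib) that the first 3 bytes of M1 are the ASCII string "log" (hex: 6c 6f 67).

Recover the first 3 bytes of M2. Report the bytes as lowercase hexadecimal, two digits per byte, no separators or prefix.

74ba55

Since E_a ⊕ E_b = M1 ⊕ M2, XORing with the guessed M1 bytes yields the corresponding M2 bytes: M2 = (E_a ⊕ E_b) ⊕ M1.
byte 0:  24 xor 108 = 116
byte 1: 213 xor 111 = 186
byte 2:  50 xor 103 =  85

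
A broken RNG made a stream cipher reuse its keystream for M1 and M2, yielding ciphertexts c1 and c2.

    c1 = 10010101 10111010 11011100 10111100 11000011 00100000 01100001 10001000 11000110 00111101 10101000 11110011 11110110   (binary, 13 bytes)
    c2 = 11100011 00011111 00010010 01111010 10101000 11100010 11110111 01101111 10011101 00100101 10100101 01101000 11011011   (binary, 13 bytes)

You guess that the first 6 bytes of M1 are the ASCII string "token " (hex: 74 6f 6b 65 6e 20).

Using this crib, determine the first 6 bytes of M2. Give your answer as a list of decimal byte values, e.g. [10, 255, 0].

First, c1 ⊕ c2 = (M1 ⊕ K) ⊕ (M2 ⊕ K) = M1 ⊕ M2, so the key drops out. Then M2 = (M1 ⊕ M2) ⊕ M1 over the first 6 bytes.
byte 0: (95 ^ e3) ^ 74 = 76 ^ 74 = 02
byte 1: (ba ^ 1f) ^ 6f = a5 ^ 6f = ca
byte 2: (dc ^ 12) ^ 6b = ce ^ 6b = a5
byte 3: (bc ^ 7a) ^ 65 = c6 ^ 65 = a3
byte 4: (c3 ^ a8) ^ 6e = 6b ^ 6e = 05
byte 5: (20 ^ e2) ^ 20 = c2 ^ 20 = e2

[2, 202, 165, 163, 5, 226]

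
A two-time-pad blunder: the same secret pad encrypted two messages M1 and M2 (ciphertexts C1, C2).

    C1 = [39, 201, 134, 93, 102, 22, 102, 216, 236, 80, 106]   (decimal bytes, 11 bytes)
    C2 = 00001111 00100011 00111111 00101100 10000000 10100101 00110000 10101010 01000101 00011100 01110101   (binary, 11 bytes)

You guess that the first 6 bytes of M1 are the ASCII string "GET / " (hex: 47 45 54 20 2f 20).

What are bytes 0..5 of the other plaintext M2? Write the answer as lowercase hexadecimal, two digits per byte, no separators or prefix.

6fafed51c993

First, C1 ⊕ C2 = (M1 ⊕ K) ⊕ (M2 ⊕ K) = M1 ⊕ M2, so the key drops out. Then M2 = (M1 ⊕ M2) ⊕ M1 over the first 6 bytes.
byte 0: (27 XOR 0f) XOR 47 = 28 XOR 47 = 6f
byte 1: (c9 XOR 23) XOR 45 = ea XOR 45 = af
byte 2: (86 XOR 3f) XOR 54 = b9 XOR 54 = ed
byte 3: (5d XOR 2c) XOR 20 = 71 XOR 20 = 51
byte 4: (66 XOR 80) XOR 2f = e6 XOR 2f = c9
byte 5: (16 XOR a5) XOR 20 = b3 XOR 20 = 93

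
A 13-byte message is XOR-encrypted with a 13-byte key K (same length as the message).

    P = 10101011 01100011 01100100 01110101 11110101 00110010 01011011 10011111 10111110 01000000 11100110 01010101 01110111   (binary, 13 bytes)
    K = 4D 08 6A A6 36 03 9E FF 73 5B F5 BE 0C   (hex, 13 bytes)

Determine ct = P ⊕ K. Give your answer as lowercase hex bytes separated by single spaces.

e6 6b 0e d3 c3 31 c5 60 cd 1b 13 eb 7b

ab XOR 4d = e6
63 XOR 08 = 6b
64 XOR 6a = 0e
75 XOR a6 = d3
f5 XOR 36 = c3
32 XOR 03 = 31
5b XOR 9e = c5
9f XOR ff = 60
be XOR 73 = cd
40 XOR 5b = 1b
e6 XOR f5 = 13
55 XOR be = eb
77 XOR 0c = 7b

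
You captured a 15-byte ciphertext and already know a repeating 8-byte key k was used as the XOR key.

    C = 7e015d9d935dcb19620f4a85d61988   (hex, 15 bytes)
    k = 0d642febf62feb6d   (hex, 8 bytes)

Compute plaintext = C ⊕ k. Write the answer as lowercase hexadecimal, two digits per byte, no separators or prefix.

The 8-byte key repeats, so the effective keystream is 0d 64 2f eb f6 2f eb 6d 0d 64 2f eb f6 2f eb.
byte 0: 01111110 XOR 00001101 = 01110011
byte 1: 00000001 XOR 01100100 = 01100101
byte 2: 01011101 XOR 00101111 = 01110010
byte 3: 10011101 XOR 11101011 = 01110110
byte 4: 10010011 XOR 11110110 = 01100101
byte 5: 01011101 XOR 00101111 = 01110010
byte 6: 11001011 XOR 11101011 = 00100000
byte 7: 00011001 XOR 01101101 = 01110100
byte 8: 01100010 XOR 00001101 = 01101111
byte 9: 00001111 XOR 01100100 = 01101011
byte 10: 01001010 XOR 00101111 = 01100101
byte 11: 10000101 XOR 11101011 = 01101110
byte 12: 11010110 XOR 11110110 = 00100000
byte 13: 00011001 XOR 00101111 = 00110110
byte 14: 10001000 XOR 11101011 = 01100011

73657276657220746f6b656e203663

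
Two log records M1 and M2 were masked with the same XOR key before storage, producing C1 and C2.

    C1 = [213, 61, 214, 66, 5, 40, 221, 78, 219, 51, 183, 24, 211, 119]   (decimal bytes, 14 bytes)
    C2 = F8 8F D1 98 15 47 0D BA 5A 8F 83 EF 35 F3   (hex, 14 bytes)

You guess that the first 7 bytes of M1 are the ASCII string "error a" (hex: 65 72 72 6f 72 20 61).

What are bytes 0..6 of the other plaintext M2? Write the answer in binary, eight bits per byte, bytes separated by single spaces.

01001000 11000000 01110101 10110101 01100010 01001111 10110001

First, C1 ⊕ C2 = (M1 ⊕ K) ⊕ (M2 ⊕ K) = M1 ⊕ M2, so the key drops out. Then M2 = (M1 ⊕ M2) ⊕ M1 over the first 7 bytes.
byte 0: (d5 ⊕ f8) ⊕ 65 = 2d ⊕ 65 = 48
byte 1: (3d ⊕ 8f) ⊕ 72 = b2 ⊕ 72 = c0
byte 2: (d6 ⊕ d1) ⊕ 72 = 07 ⊕ 72 = 75
byte 3: (42 ⊕ 98) ⊕ 6f = da ⊕ 6f = b5
byte 4: (05 ⊕ 15) ⊕ 72 = 10 ⊕ 72 = 62
byte 5: (28 ⊕ 47) ⊕ 20 = 6f ⊕ 20 = 4f
byte 6: (dd ⊕ 0d) ⊕ 61 = d0 ⊕ 61 = b1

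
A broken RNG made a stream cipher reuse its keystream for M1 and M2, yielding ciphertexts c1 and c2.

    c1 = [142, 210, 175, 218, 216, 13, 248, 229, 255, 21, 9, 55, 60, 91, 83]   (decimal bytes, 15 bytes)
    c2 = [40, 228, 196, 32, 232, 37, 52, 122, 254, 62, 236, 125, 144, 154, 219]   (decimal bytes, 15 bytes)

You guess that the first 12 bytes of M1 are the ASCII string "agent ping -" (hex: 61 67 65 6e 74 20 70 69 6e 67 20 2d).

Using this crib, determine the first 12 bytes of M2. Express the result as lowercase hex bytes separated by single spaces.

First, c1 ⊕ c2 = (M1 ⊕ K) ⊕ (M2 ⊕ K) = M1 ⊕ M2, so the key drops out. Then M2 = (M1 ⊕ M2) ⊕ M1 over the first 12 bytes.
byte 0: (8e XOR 28) XOR 61 = a6 XOR 61 = c7
byte 1: (d2 XOR e4) XOR 67 = 36 XOR 67 = 51
byte 2: (af XOR c4) XOR 65 = 6b XOR 65 = 0e
byte 3: (da XOR 20) XOR 6e = fa XOR 6e = 94
byte 4: (d8 XOR e8) XOR 74 = 30 XOR 74 = 44
byte 5: (0d XOR 25) XOR 20 = 28 XOR 20 = 08
byte 6: (f8 XOR 34) XOR 70 = cc XOR 70 = bc
byte 7: (e5 XOR 7a) XOR 69 = 9f XOR 69 = f6
byte 8: (ff XOR fe) XOR 6e = 01 XOR 6e = 6f
byte 9: (15 XOR 3e) XOR 67 = 2b XOR 67 = 4c
byte 10: (09 XOR ec) XOR 20 = e5 XOR 20 = c5
byte 11: (37 XOR 7d) XOR 2d = 4a XOR 2d = 67

c7 51 0e 94 44 08 bc f6 6f 4c c5 67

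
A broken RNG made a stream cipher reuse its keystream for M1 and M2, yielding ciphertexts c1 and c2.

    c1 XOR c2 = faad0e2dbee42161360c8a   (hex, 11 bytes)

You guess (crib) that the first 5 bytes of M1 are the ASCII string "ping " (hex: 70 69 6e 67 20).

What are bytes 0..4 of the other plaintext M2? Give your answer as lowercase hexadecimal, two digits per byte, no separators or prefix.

8ac4604a9e

Since c1 ⊕ c2 = M1 ⊕ M2, XORing with the guessed M1 bytes yields the corresponding M2 bytes: M2 = (c1 ⊕ c2) ⊕ M1.
fa XOR 70 = 8a
ad XOR 69 = c4
0e XOR 6e = 60
2d XOR 67 = 4a
be XOR 20 = 9e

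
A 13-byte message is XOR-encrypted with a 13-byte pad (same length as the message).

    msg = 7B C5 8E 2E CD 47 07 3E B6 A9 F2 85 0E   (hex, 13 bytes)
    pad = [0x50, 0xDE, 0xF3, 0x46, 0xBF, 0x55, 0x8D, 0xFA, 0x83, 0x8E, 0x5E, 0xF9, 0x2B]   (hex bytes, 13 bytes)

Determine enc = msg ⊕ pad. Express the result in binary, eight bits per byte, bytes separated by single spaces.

00101011 00011011 01111101 01101000 01110010 00010010 10001010 11000100 00110101 00100111 10101100 01111100 00100101

byte 0: 7b XOR 50 = 2b
byte 1: c5 XOR de = 1b
byte 2: 8e XOR f3 = 7d
byte 3: 2e XOR 46 = 68
byte 4: cd XOR bf = 72
byte 5: 47 XOR 55 = 12
byte 6: 07 XOR 8d = 8a
byte 7: 3e XOR fa = c4
byte 8: b6 XOR 83 = 35
byte 9: a9 XOR 8e = 27
byte 10: f2 XOR 5e = ac
byte 11: 85 XOR f9 = 7c
byte 12: 0e XOR 2b = 25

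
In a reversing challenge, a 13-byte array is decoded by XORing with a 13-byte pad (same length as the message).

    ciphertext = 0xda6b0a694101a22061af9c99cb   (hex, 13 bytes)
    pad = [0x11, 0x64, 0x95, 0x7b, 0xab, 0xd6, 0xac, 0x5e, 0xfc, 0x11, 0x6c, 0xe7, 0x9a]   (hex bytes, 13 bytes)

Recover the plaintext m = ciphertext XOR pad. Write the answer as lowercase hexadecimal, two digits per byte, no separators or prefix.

218 ⊕  17 = 203
107 ⊕ 100 =  15
 10 ⊕ 149 = 159
105 ⊕ 123 =  18
 65 ⊕ 171 = 234
  1 ⊕ 214 = 215
162 ⊕ 172 =  14
 32 ⊕  94 = 126
 97 ⊕ 252 = 157
175 ⊕  17 = 190
156 ⊕ 108 = 240
153 ⊕ 231 = 126
203 ⊕ 154 =  81

cb0f9f12ead70e7e9dbef07e51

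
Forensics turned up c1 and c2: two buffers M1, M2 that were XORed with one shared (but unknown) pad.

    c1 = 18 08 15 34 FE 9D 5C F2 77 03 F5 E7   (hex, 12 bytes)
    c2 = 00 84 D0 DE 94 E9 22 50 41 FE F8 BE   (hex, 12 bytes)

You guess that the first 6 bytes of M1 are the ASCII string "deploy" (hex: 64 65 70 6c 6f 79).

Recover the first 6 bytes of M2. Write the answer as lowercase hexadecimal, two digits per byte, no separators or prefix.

First, c1 ⊕ c2 = (M1 ⊕ K) ⊕ (M2 ⊕ K) = M1 ⊕ M2, so the key drops out. Then M2 = (M1 ⊕ M2) ⊕ M1 over the first 6 bytes.
byte 0: (18 ^ 00) ^ 64 = 18 ^ 64 = 7c
byte 1: (08 ^ 84) ^ 65 = 8c ^ 65 = e9
byte 2: (15 ^ d0) ^ 70 = c5 ^ 70 = b5
byte 3: (34 ^ de) ^ 6c = ea ^ 6c = 86
byte 4: (fe ^ 94) ^ 6f = 6a ^ 6f = 05
byte 5: (9d ^ e9) ^ 79 = 74 ^ 79 = 0d

7ce9b586050d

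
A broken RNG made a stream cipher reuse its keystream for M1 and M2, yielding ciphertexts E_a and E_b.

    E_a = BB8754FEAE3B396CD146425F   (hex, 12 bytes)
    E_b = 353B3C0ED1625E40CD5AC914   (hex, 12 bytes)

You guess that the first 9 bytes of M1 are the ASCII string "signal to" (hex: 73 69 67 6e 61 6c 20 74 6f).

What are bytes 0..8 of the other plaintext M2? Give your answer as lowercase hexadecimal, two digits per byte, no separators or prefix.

fdd50f9e1e35475873

First, E_a ⊕ E_b = (M1 ⊕ K) ⊕ (M2 ⊕ K) = M1 ⊕ M2, so the key drops out. Then M2 = (M1 ⊕ M2) ⊕ M1 over the first 9 bytes.
byte 0: (bb ⊕ 35) ⊕ 73 = 8e ⊕ 73 = fd
byte 1: (87 ⊕ 3b) ⊕ 69 = bc ⊕ 69 = d5
byte 2: (54 ⊕ 3c) ⊕ 67 = 68 ⊕ 67 = 0f
byte 3: (fe ⊕ 0e) ⊕ 6e = f0 ⊕ 6e = 9e
byte 4: (ae ⊕ d1) ⊕ 61 = 7f ⊕ 61 = 1e
byte 5: (3b ⊕ 62) ⊕ 6c = 59 ⊕ 6c = 35
byte 6: (39 ⊕ 5e) ⊕ 20 = 67 ⊕ 20 = 47
byte 7: (6c ⊕ 40) ⊕ 74 = 2c ⊕ 74 = 58
byte 8: (d1 ⊕ cd) ⊕ 6f = 1c ⊕ 6f = 73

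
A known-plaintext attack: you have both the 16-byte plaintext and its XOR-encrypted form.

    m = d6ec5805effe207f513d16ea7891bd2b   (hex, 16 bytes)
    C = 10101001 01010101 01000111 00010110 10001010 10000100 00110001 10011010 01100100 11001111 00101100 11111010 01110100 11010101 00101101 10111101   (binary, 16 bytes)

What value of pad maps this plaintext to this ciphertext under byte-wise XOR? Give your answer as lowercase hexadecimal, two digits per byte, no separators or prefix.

Since C = m ⊕ pad, XORing both sides with m gives pad = m ⊕ C.
214 ⊕ 169 = 127
236 ⊕  85 = 185
 88 ⊕  71 =  31
  5 ⊕  22 =  19
239 ⊕ 138 = 101
254 ⊕ 132 = 122
 32 ⊕  49 =  17
127 ⊕ 154 = 229
 81 ⊕ 100 =  53
 61 ⊕ 207 = 242
 22 ⊕  44 =  58
234 ⊕ 250 =  16
120 ⊕ 116 =  12
145 ⊕ 213 =  68
189 ⊕  45 = 144
 43 ⊕ 189 = 150

7fb91f13657a11e535f23a100c449096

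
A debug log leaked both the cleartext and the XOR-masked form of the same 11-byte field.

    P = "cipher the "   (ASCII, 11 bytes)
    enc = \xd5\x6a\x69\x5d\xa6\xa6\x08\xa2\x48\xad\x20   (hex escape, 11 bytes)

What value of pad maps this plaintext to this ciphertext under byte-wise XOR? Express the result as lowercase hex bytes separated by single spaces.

Since enc = P ⊕ pad, XORing both sides with P gives pad = P ⊕ enc.
byte 0:  99 xor 213 = 182
byte 1: 105 xor 106 =   3
byte 2: 112 xor 105 =  25
byte 3: 104 xor  93 =  53
byte 4: 101 xor 166 = 195
byte 5: 114 xor 166 = 212
byte 6:  32 xor   8 =  40
byte 7: 116 xor 162 = 214
byte 8: 104 xor  72 =  32
byte 9: 101 xor 173 = 200
byte 10:  32 xor  32 =   0

b6 03 19 35 c3 d4 28 d6 20 c8 00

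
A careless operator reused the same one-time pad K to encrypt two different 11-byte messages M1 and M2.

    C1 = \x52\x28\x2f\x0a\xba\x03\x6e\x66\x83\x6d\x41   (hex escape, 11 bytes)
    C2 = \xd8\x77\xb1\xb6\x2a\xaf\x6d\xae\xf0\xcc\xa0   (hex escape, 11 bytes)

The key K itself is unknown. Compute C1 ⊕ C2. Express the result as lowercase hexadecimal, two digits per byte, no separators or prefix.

C1 ⊕ C2 = (M1 ⊕ K) ⊕ (M2 ⊕ K) = M1 ⊕ M2 — the shared key cancels under XOR.
52 ^ d8 = 8a
28 ^ 77 = 5f
2f ^ b1 = 9e
0a ^ b6 = bc
ba ^ 2a = 90
03 ^ af = ac
6e ^ 6d = 03
66 ^ ae = c8
83 ^ f0 = 73
6d ^ cc = a1
41 ^ a0 = e1

8a5f9ebc90ac03c873a1e1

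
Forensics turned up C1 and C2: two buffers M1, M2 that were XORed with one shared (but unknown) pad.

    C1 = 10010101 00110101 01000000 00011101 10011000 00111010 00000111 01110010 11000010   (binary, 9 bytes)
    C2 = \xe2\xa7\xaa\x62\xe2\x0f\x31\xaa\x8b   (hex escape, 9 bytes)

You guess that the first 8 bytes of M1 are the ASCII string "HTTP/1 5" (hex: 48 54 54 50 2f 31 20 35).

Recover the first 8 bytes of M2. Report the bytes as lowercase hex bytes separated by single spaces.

First, C1 ⊕ C2 = (M1 ⊕ K) ⊕ (M2 ⊕ K) = M1 ⊕ M2, so the key drops out. Then M2 = (M1 ⊕ M2) ⊕ M1 over the first 8 bytes.
byte 0: (95 ⊕ e2) ⊕ 48 = 77 ⊕ 48 = 3f
byte 1: (35 ⊕ a7) ⊕ 54 = 92 ⊕ 54 = c6
byte 2: (40 ⊕ aa) ⊕ 54 = ea ⊕ 54 = be
byte 3: (1d ⊕ 62) ⊕ 50 = 7f ⊕ 50 = 2f
byte 4: (98 ⊕ e2) ⊕ 2f = 7a ⊕ 2f = 55
byte 5: (3a ⊕ 0f) ⊕ 31 = 35 ⊕ 31 = 04
byte 6: (07 ⊕ 31) ⊕ 20 = 36 ⊕ 20 = 16
byte 7: (72 ⊕ aa) ⊕ 35 = d8 ⊕ 35 = ed

3f c6 be 2f 55 04 16 ed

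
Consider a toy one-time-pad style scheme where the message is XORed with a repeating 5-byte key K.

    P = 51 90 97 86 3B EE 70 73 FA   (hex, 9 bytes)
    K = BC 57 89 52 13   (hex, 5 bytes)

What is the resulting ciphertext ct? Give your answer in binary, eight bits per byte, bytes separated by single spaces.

11101101 11000111 00011110 11010100 00101000 01010010 00100111 11111010 10101000

The 5-byte key repeats, so the effective keystream is bc 57 89 52 13 bc 57 89 52.
byte 0:  81 xor 188 = 237
byte 1: 144 xor  87 = 199
byte 2: 151 xor 137 =  30
byte 3: 134 xor  82 = 212
byte 4:  59 xor  19 =  40
byte 5: 238 xor 188 =  82
byte 6: 112 xor  87 =  39
byte 7: 115 xor 137 = 250
byte 8: 250 xor  82 = 168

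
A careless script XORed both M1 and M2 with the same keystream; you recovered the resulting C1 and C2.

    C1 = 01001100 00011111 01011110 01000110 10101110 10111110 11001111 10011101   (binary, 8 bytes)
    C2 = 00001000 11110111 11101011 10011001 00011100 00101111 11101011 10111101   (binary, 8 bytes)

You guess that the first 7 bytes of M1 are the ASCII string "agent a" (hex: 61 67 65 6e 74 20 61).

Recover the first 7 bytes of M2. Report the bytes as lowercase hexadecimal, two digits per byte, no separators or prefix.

258fd0b1c6b145

First, C1 ⊕ C2 = (M1 ⊕ K) ⊕ (M2 ⊕ K) = M1 ⊕ M2, so the key drops out. Then M2 = (M1 ⊕ M2) ⊕ M1 over the first 7 bytes.
byte 0: (4c xor 08) xor 61 = 44 xor 61 = 25
byte 1: (1f xor f7) xor 67 = e8 xor 67 = 8f
byte 2: (5e xor eb) xor 65 = b5 xor 65 = d0
byte 3: (46 xor 99) xor 6e = df xor 6e = b1
byte 4: (ae xor 1c) xor 74 = b2 xor 74 = c6
byte 5: (be xor 2f) xor 20 = 91 xor 20 = b1
byte 6: (cf xor eb) xor 61 = 24 xor 61 = 45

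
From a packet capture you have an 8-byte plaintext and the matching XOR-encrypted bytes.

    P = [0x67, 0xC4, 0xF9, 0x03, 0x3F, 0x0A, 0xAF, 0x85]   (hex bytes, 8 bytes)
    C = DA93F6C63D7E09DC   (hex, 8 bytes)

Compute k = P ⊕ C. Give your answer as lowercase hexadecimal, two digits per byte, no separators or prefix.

Since C = P ⊕ k, XORing both sides with P gives k = P ⊕ C.
67 ⊕ da = bd
c4 ⊕ 93 = 57
f9 ⊕ f6 = 0f
03 ⊕ c6 = c5
3f ⊕ 3d = 02
0a ⊕ 7e = 74
af ⊕ 09 = a6
85 ⊕ dc = 59

bd570fc50274a659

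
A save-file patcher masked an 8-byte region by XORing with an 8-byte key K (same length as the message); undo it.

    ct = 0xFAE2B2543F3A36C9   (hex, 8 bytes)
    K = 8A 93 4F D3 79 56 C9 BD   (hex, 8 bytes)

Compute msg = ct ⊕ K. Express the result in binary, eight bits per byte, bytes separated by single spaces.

XOR is its own inverse, so applying the key byte-wise gives the result directly.
11111010 ⊕ 10001010 = 01110000
11100010 ⊕ 10010011 = 01110001
10110010 ⊕ 01001111 = 11111101
01010100 ⊕ 11010011 = 10000111
00111111 ⊕ 01111001 = 01000110
00111010 ⊕ 01010110 = 01101100
00110110 ⊕ 11001001 = 11111111
11001001 ⊕ 10111101 = 01110100

01110000 01110001 11111101 10000111 01000110 01101100 11111111 01110100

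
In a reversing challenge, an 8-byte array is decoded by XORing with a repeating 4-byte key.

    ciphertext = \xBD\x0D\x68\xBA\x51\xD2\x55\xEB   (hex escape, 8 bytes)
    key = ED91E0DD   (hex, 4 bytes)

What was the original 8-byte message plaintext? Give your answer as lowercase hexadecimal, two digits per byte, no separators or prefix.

The 4-byte key repeats, so the effective keystream is ed 91 e0 dd ed 91 e0 dd.
byte 0: bd ⊕ ed = 50
byte 1: 0d ⊕ 91 = 9c
byte 2: 68 ⊕ e0 = 88
byte 3: ba ⊕ dd = 67
byte 4: 51 ⊕ ed = bc
byte 5: d2 ⊕ 91 = 43
byte 6: 55 ⊕ e0 = b5
byte 7: eb ⊕ dd = 36

509c8867bc43b536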